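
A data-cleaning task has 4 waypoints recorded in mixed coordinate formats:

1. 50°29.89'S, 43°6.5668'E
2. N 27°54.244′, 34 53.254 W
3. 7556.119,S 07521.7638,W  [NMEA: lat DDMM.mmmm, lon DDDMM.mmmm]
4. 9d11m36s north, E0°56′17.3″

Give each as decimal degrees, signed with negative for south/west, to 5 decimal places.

1. -50.49817, 43.10945
2. 27.90407, -34.88757
3. -75.93532, -75.36273
4. 9.19333, 0.93814

Point 1:
  Lat: 29.89′ = 0.498167°; total 50.498167
  S → negative
  Longitude: 6.5668′ = 0.109447°; total 43.109447
  E → positive
Point 2:
  Lat: 27 + 54.244/60 = 27.904067
  N ⇒ keep positive
  Lon: 34 + 53.254/60 = 34.887567
  hemisphere W, so the sign is −
Point 3:
  Latitude: split at 2 digits → 75° and 56.119′; 75 + 56.119/60 = 75.935317
  hemisphere S, so the sign is −
  Longitude: split at 3 digits → 075° and 21.7638′; 75 + 21.7638/60 = 75.362730
  W → negative
Point 4:
  Latitude: 11′ + 36″ = 11.60000′; 9 + 11.60000/60 = 9.193333
  N ⇒ keep positive
  λ: 56′ + 17.3″ = 56.28833′; 0 + 56.28833/60 = 0.938139
  E ⇒ keep positive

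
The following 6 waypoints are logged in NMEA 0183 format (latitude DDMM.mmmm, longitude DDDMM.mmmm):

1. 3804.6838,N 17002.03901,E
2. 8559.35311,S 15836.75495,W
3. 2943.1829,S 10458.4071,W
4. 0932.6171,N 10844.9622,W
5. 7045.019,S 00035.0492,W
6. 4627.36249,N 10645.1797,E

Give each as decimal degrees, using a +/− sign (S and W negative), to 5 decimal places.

1. 38.07806, 170.03398
2. -85.98922, -158.61258
3. -29.71972, -104.97345
4. 9.54362, -108.74937
5. -70.75032, -0.58415
6. 46.45604, 106.75300

Point 1:
  φ: split at 2 digits → 38° and 4.6838′; 38 + 4.6838/60 = 38.078063
  N ⇒ keep positive
  λ: split at 3 digits → 170° and 2.03901′; 170 + 2.03901/60 = 170.033984
  E ⇒ keep positive
Point 2:
  Latitude: degrees = first 2 digits = 85, minutes = 59.35311; 85 + 59.35311/60 = 85.989219
  S → negative
  Lon: split at 3 digits → 158° and 36.75495′; 158 + 36.75495/60 = 158.612583
  W ⇒ negate
Point 3:
  φ: degrees = first 2 digits = 29, minutes = 43.1829; 29 + 43.1829/60 = 29.719715
  S → negative
  Lon: degrees = first 3 digits = 104, minutes = 58.4071; 104 + 58.4071/60 = 104.973452
  W ⇒ negate
Point 4:
  Lat: split at 2 digits → 09° and 32.6171′; 9 + 32.6171/60 = 9.543618
  N ⇒ keep positive
  λ: degrees = first 3 digits = 108, minutes = 44.9622; 108 + 44.9622/60 = 108.749370
  hemisphere W, so the sign is −
Point 5:
  φ: split at 2 digits → 70° and 45.019′; 70 + 45.019/60 = 70.750317
  S ⇒ negate
  Lon: split at 3 digits → 000° and 35.0492′; 0 + 35.0492/60 = 0.584153
  W ⇒ negate
Point 6:
  Lat: degrees = first 2 digits = 46, minutes = 27.36249; 46 + 27.36249/60 = 46.456042
  N ⇒ keep positive
  Longitude: split at 3 digits → 106° and 45.1797′; 106 + 45.1797/60 = 106.752995
  E ⇒ keep positive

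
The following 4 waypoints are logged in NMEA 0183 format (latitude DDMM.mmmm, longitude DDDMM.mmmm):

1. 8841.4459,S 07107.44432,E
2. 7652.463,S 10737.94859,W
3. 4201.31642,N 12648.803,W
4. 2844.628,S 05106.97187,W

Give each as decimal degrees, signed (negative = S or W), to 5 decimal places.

Point 1:
  Lat: split at 2 digits → 88° and 41.4459′; 88 + 41.4459/60 = 88.690765
  S ⇒ negate
  Lon: degrees = first 3 digits = 71, minutes = 7.44432; 71 + 7.44432/60 = 71.124072
  E → positive
Point 2:
  Latitude: degrees = first 2 digits = 76, minutes = 52.463; 76 + 52.463/60 = 76.874383
  hemisphere S, so the sign is −
  Lon: split at 3 digits → 107° and 37.94859′; 107 + 37.94859/60 = 107.632477
  W ⇒ negate
Point 3:
  Lat: split at 2 digits → 42° and 1.31642′; 42 + 1.31642/60 = 42.021940
  N ⇒ keep positive
  Lon: degrees = first 3 digits = 126, minutes = 48.803; 126 + 48.803/60 = 126.813383
  hemisphere W, so the sign is −
Point 4:
  φ: degrees = first 2 digits = 28, minutes = 44.628; 28 + 44.628/60 = 28.743800
  S ⇒ negate
  λ: split at 3 digits → 051° and 6.97187′; 51 + 6.97187/60 = 51.116198
  W → negative

1. -88.69077, 71.12407
2. -76.87438, -107.63248
3. 42.02194, -126.81338
4. -28.74380, -51.11620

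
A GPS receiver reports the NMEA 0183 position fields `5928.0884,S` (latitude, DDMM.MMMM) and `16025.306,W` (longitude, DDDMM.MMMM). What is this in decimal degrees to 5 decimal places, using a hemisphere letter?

Latitude: degrees = first 2 digits = 59, minutes = 28.0884; 59 + 28.0884/60 = 59.468140
Lon: split at 3 digits → 160° and 25.306′; 160 + 25.306/60 = 160.421767

59.46814° S, 160.42177° W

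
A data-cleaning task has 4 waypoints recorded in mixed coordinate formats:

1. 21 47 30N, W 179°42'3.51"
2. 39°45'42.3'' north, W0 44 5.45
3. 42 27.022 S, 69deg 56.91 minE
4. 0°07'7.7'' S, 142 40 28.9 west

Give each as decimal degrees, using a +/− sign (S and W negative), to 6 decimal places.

Point 1:
  φ: 21 + 47/60 + 30/3600 = 21.7916667
  N → positive
  Lon: 179° + 42/60 + 3.51/3600 = 179 + 0.700000 + 0.000975 = 179.7009750
  W ⇒ negate
Point 2:
  Lat: 45′ + 42.3″ = 45.70500′; 39 + 45.70500/60 = 39.7617500
  N → positive
  λ: 0 + 44/60 + 5.45/3600 = 0.7348472
  W → negative
Point 3:
  φ: 27.022′ = 0.450367°; total 42.4503667
  S ⇒ negate
  λ: 69 + 56.91/60 = 69.9485000
  E → positive
Point 4:
  Lat: 7′ + 7.7″ = 7.12833′; 0 + 7.12833/60 = 0.1188056
  hemisphere S, so the sign is −
  Longitude: 40′ + 28.9″ = 40.48167′; 142 + 40.48167/60 = 142.6746944
  hemisphere W, so the sign is −

1. 21.791667, -179.700975
2. 39.761750, -0.734847
3. -42.450367, 69.948500
4. -0.118806, -142.674694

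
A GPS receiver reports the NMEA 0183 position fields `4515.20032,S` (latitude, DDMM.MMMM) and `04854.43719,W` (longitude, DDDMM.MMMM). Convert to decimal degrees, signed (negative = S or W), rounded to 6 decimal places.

Latitude: split at 2 digits → 45° and 15.20032′; 45 + 15.20032/60 = 45.2533387
S ⇒ negate
Lon: split at 3 digits → 048° and 54.43719′; 48 + 54.43719/60 = 48.9072865
W ⇒ negate

-45.253339, -48.907287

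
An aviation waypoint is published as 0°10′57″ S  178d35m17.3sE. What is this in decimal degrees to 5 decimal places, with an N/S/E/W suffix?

0.18250° S, 178.58814° E

φ: 0 + 10/60 + 57/3600 = 0.182500
Longitude: 178 + 35/60 + 17.3/3600 = 178.588139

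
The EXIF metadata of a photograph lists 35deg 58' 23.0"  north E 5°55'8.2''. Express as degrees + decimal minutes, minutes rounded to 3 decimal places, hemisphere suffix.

35° 58.383′ N, 5° 55.137′ E

Lat: seconds/60 = 0.38333; minutes = 58 + 0.38333 = 58.38333
Longitude: 55 + 8.2/60 = 55.13667′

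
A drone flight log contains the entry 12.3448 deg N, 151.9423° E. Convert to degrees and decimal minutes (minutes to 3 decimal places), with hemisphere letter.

12° 20.688′ N, 151° 56.538′ E

Lat: fractional part 0.344800 → 20.68800 minutes
Lon: fractional part 0.942300 → 56.53800 minutes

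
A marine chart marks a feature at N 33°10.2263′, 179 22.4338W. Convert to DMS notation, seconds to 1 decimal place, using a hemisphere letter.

33°10′13.6″ N, 179°22′26.0″ W

Lat: fractional minutes 0.22630 × 60 = 13.578″
Lon: 22.43380′ → 22′ and 0.43380 × 60 = 26.028″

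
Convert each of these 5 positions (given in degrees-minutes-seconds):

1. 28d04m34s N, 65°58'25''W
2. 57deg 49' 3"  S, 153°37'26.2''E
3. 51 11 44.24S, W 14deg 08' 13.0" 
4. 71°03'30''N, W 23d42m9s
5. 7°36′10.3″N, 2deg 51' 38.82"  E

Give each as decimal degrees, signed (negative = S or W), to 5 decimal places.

1. 28.07611, -65.97361
2. -57.81750, 153.62394
3. -51.19562, -14.13694
4. 71.05833, -23.70250
5. 7.60286, 2.86078

Point 1:
  φ: 28° + 4/60 + 34/3600 = 28 + 0.066667 + 0.009444 = 28.076111
  N ⇒ keep positive
  Longitude: 65 + 58/60 + 25/3600 = 65.973611
  W ⇒ negate
Point 2:
  Latitude: 49′ + 3″ = 49.05000′; 57 + 49.05000/60 = 57.817500
  S → negative
  Longitude: 37′ + 26.2″ = 37.43667′; 153 + 37.43667/60 = 153.623944
  E ⇒ keep positive
Point 3:
  Latitude: 11′ + 44.24″ = 11.73733′; 51 + 11.73733/60 = 51.195622
  S → negative
  Longitude: 14° + 8/60 + 13/3600 = 14 + 0.133333 + 0.003611 = 14.136944
  W → negative
Point 4:
  Latitude: 71 + 3/60 + 30/3600 = 71.058333
  N ⇒ keep positive
  Longitude: 23 + 42/60 + 9/3600 = 23.702500
  W → negative
Point 5:
  φ: 36′ + 10.3″ = 36.17167′; 7 + 36.17167/60 = 7.602861
  N → positive
  λ: 2° + 51/60 + 38.82/3600 = 2 + 0.850000 + 0.010783 = 2.860783
  E → positive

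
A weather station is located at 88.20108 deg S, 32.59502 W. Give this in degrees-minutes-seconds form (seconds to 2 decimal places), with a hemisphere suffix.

Lat: 0.201080 × 60 = 12.06480′ → 12′, remainder × 60 = 3.8880″
λ: whole degrees 32; 35.70120′ → 35′ and 42.0720″

88°12′3.89″ S, 32°35′42.07″ W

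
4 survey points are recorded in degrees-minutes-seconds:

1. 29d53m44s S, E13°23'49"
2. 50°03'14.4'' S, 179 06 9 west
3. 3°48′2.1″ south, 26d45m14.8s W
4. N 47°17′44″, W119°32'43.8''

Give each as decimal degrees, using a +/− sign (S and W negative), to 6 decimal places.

1. -29.895556, 13.396944
2. -50.054000, -179.102500
3. -3.800583, -26.754111
4. 47.295556, -119.545500

Point 1:
  Latitude: 29 + 53/60 + 44/3600 = 29.8955556
  hemisphere S, so the sign is −
  Lon: 13 + 23/60 + 49/3600 = 13.3969444
  E ⇒ keep positive
Point 2:
  Lat: 3′ + 14.4″ = 3.24000′; 50 + 3.24000/60 = 50.0540000
  hemisphere S, so the sign is −
  Longitude: 179° + 6/60 + 9/3600 = 179 + 0.100000 + 0.002500 = 179.1025000
  hemisphere W, so the sign is −
Point 3:
  φ: 48′ + 2.1″ = 48.03500′; 3 + 48.03500/60 = 3.8005833
  S → negative
  Lon: 26 + 45/60 + 14.8/3600 = 26.7541111
  hemisphere W, so the sign is −
Point 4:
  φ: 47° + 17/60 + 44/3600 = 47 + 0.283333 + 0.012222 = 47.2955556
  N → positive
  Longitude: 119° + 32/60 + 43.8/3600 = 119 + 0.533333 + 0.012167 = 119.5455000
  W → negative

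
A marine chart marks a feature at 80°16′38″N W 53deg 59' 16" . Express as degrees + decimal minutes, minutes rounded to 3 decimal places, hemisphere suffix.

80° 16.633′ N, 53° 59.267′ W

φ: seconds/60 = 0.63333; minutes = 16 + 0.63333 = 16.63333
Lon: 59 + 16/60 = 59.26667′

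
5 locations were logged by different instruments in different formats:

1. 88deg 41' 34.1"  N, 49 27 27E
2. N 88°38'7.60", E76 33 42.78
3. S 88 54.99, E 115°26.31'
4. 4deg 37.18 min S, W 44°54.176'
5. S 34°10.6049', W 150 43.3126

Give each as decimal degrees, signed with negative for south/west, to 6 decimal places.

1. 88.692806, 49.457500
2. 88.635444, 76.561883
3. -88.916500, 115.438500
4. -4.619667, -44.902933
5. -34.176748, -150.721877

Point 1:
  Latitude: 88 + 41/60 + 34.1/3600 = 88.6928056
  N ⇒ keep positive
  λ: 49 + 27/60 + 27/3600 = 49.4575000
  E → positive
Point 2:
  Lat: 88 + 38/60 + 7.6/3600 = 88.6354444
  N → positive
  Lon: 76 + 33/60 + 42.78/3600 = 76.5618833
  E ⇒ keep positive
Point 3:
  Lat: 54.99′ = 0.916500°; total 88.9165000
  S ⇒ negate
  Longitude: 26.31′ = 0.438500°; total 115.4385000
  E → positive
Point 4:
  Latitude: 4 + 37.18/60 = 4.6196667
  S → negative
  Longitude: 44 + 54.176/60 = 44.9029333
  hemisphere W, so the sign is −
Point 5:
  φ: 34 + 10.6049/60 = 34.1767483
  hemisphere S, so the sign is −
  Lon: 150 + 43.3126/60 = 150.7218767
  W → negative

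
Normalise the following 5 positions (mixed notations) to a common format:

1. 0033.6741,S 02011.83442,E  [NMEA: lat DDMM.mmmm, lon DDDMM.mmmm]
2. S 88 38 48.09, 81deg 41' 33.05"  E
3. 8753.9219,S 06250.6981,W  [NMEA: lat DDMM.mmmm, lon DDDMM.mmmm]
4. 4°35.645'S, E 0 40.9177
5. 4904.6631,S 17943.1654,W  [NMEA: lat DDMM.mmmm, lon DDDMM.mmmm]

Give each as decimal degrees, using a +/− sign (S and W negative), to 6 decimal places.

1. -0.561235, 20.197240
2. -88.646692, 81.692514
3. -87.898698, -62.844968
4. -4.594083, 0.681962
5. -49.077718, -179.719423

Point 1:
  Latitude: split at 2 digits → 00° and 33.6741′; 0 + 33.6741/60 = 0.5612350
  S ⇒ negate
  Lon: degrees = first 3 digits = 20, minutes = 11.83442; 20 + 11.83442/60 = 20.1972403
  E → positive
Point 2:
  φ: 88 + 38/60 + 48.09/3600 = 88.6466917
  hemisphere S, so the sign is −
  λ: 41′ + 33.05″ = 41.55083′; 81 + 41.55083/60 = 81.6925139
  E ⇒ keep positive
Point 3:
  φ: split at 2 digits → 87° and 53.9219′; 87 + 53.9219/60 = 87.8986983
  S ⇒ negate
  Lon: split at 3 digits → 062° and 50.6981′; 62 + 50.6981/60 = 62.8449683
  W → negative
Point 4:
  φ: 35.645′ = 0.594083°; total 4.5940833
  S ⇒ negate
  Lon: 0 + 40.9177/60 = 0.6819617
  E → positive
Point 5:
  Lat: split at 2 digits → 49° and 4.6631′; 49 + 4.6631/60 = 49.0777183
  S ⇒ negate
  Lon: split at 3 digits → 179° and 43.1654′; 179 + 43.1654/60 = 179.7194233
  W ⇒ negate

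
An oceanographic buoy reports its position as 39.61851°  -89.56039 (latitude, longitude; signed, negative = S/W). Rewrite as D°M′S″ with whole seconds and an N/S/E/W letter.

φ: whole degrees 39; 37.11060′ → 37′ and 6.64″
Longitude is negative → W; |value| = 89.560390
λ: 0.560390 × 60 = 33.62340′ → 33′, remainder × 60 = 37.40″

39°37′7″ N, 89°33′37″ W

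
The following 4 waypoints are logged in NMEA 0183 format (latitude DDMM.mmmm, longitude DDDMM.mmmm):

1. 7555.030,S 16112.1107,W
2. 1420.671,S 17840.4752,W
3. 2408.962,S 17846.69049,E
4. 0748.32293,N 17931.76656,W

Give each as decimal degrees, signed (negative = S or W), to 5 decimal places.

1. -75.91717, -161.20185
2. -14.34452, -178.67459
3. -24.14937, 178.77817
4. 7.80538, -179.52944

Point 1:
  φ: split at 2 digits → 75° and 55.03′; 75 + 55.03/60 = 75.917167
  S → negative
  Lon: split at 3 digits → 161° and 12.1107′; 161 + 12.1107/60 = 161.201845
  W ⇒ negate
Point 2:
  Latitude: degrees = first 2 digits = 14, minutes = 20.671; 14 + 20.671/60 = 14.344517
  S → negative
  Longitude: split at 3 digits → 178° and 40.4752′; 178 + 40.4752/60 = 178.674587
  hemisphere W, so the sign is −
Point 3:
  Lat: degrees = first 2 digits = 24, minutes = 8.962; 24 + 8.962/60 = 24.149367
  hemisphere S, so the sign is −
  λ: degrees = first 3 digits = 178, minutes = 46.69049; 178 + 46.69049/60 = 178.778175
  E → positive
Point 4:
  Latitude: degrees = first 2 digits = 7, minutes = 48.32293; 7 + 48.32293/60 = 7.805382
  N ⇒ keep positive
  λ: split at 3 digits → 179° and 31.76656′; 179 + 31.76656/60 = 179.529443
  W ⇒ negate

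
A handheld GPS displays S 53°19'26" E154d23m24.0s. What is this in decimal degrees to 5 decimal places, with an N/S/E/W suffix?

53.32389° S, 154.39000° E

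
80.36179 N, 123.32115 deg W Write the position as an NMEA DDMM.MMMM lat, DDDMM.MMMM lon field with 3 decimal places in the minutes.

φ: fractional part 0.361790 → 21.70740 minutes
Lon: fractional part 0.321150 → 19.26900 minutes

8021.707,N / 12319.269,W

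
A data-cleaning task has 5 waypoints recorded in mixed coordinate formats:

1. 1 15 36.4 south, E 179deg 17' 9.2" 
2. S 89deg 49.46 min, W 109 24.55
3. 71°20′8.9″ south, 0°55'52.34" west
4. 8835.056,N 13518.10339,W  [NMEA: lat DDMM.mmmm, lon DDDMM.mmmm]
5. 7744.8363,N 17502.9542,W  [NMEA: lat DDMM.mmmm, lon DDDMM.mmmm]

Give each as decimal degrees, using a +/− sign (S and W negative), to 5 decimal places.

Point 1:
  Lat: 1 + 15/60 + 36.4/3600 = 1.260111
  hemisphere S, so the sign is −
  λ: 179° + 17/60 + 9.2/3600 = 179 + 0.283333 + 0.002556 = 179.285889
  E ⇒ keep positive
Point 2:
  φ: 89 + 49.46/60 = 89.824333
  S ⇒ negate
  Longitude: 24.55′ = 0.409167°; total 109.409167
  W → negative
Point 3:
  Latitude: 20′ + 8.9″ = 20.14833′; 71 + 20.14833/60 = 71.335806
  S ⇒ negate
  λ: 55′ + 52.34″ = 55.87233′; 0 + 55.87233/60 = 0.931206
  W → negative
Point 4:
  φ: degrees = first 2 digits = 88, minutes = 35.056; 88 + 35.056/60 = 88.584267
  N ⇒ keep positive
  λ: split at 3 digits → 135° and 18.10339′; 135 + 18.10339/60 = 135.301723
  W → negative
Point 5:
  φ: split at 2 digits → 77° and 44.8363′; 77 + 44.8363/60 = 77.747272
  N → positive
  Lon: split at 3 digits → 175° and 2.9542′; 175 + 2.9542/60 = 175.049237
  W ⇒ negate

1. -1.26011, 179.28589
2. -89.82433, -109.40917
3. -71.33581, -0.93121
4. 88.58427, -135.30172
5. 77.74727, -175.04924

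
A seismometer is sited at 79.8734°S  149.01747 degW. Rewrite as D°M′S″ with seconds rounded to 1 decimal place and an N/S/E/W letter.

φ: 0.873400 × 60 = 52.40400′ → 52′, remainder × 60 = 24.240″
Longitude: 0.017470 × 60 = 1.04820′ → 1′, remainder × 60 = 2.892″

79°52′24.2″ S, 149°01′2.9″ W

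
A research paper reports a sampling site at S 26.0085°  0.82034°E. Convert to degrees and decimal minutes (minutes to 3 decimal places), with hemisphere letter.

26° 0.510′ S, 0° 49.220′ E

Latitude: 26° + 0.008500 × 60 = 26° 0.51000′
λ: fractional part 0.820340 → 49.22040 minutes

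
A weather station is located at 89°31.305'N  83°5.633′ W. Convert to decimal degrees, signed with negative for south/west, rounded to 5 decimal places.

Latitude: 89 + 31.305/60 = 89.521750
N ⇒ keep positive
Longitude: 5.633′ = 0.093883°; total 83.093883
W ⇒ negate

89.52175, -83.09388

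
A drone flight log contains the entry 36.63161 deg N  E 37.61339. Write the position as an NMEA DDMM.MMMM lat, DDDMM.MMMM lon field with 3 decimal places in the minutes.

Lat: 36° + 0.631610 × 60 = 36° 37.89660′
λ: 37° + 0.613390 × 60 = 37° 36.80340′

3637.897,N / 03736.803,E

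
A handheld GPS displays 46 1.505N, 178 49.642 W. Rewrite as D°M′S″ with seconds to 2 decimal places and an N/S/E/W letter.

46°01′30.30″ N, 178°49′38.52″ W

Latitude: fractional minutes 0.50500 × 60 = 30.3000″
Longitude: 49.64200′ → 49′ and 0.64200 × 60 = 38.5200″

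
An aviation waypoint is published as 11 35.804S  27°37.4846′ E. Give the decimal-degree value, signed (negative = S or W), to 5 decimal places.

Lat: 35.804′ = 0.596733°; total 11.596733
hemisphere S, so the sign is −
Lon: 27 + 37.4846/60 = 27.624743
E ⇒ keep positive

-11.59673, 27.62474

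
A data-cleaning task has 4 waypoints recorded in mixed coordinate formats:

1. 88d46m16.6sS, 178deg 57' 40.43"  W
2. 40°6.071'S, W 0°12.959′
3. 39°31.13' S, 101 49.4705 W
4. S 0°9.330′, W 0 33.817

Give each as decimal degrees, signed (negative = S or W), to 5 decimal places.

1. -88.77128, -178.96123
2. -40.10118, -0.21598
3. -39.51883, -101.82451
4. -0.15550, -0.56362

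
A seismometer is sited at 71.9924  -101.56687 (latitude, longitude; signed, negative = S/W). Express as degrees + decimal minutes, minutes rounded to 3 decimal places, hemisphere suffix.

71° 59.544′ N, 101° 34.012′ W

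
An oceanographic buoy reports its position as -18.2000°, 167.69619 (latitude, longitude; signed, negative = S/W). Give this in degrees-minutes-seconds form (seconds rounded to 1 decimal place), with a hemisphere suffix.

Latitude is negative → S; |value| = 18.200000
φ: 0.200000° → 12.00000′; 0.00000 × 60 = 0.000″
Lon: 0.696190 × 60 = 41.77140′ → 41′, remainder × 60 = 46.284″

18°12′0.0″ S, 167°41′46.3″ E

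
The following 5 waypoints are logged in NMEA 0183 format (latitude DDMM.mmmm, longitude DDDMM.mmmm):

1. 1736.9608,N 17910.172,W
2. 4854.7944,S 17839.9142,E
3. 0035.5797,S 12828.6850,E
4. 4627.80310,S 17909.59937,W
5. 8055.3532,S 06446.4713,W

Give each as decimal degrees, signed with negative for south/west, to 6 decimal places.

1. 17.616013, -179.169533
2. -48.913240, 178.665237
3. -0.592995, 128.478083
4. -46.463385, -179.159990
5. -80.922553, -64.774522

Point 1:
  Lat: split at 2 digits → 17° and 36.9608′; 17 + 36.9608/60 = 17.6160133
  N → positive
  Lon: split at 3 digits → 179° and 10.172′; 179 + 10.172/60 = 179.1695333
  W → negative
Point 2:
  φ: split at 2 digits → 48° and 54.7944′; 48 + 54.7944/60 = 48.9132400
  hemisphere S, so the sign is −
  Longitude: degrees = first 3 digits = 178, minutes = 39.9142; 178 + 39.9142/60 = 178.6652367
  E ⇒ keep positive
Point 3:
  Latitude: degrees = first 2 digits = 0, minutes = 35.5797; 0 + 35.5797/60 = 0.5929950
  S → negative
  Lon: split at 3 digits → 128° and 28.685′; 128 + 28.685/60 = 128.4780833
  E → positive
Point 4:
  Latitude: degrees = first 2 digits = 46, minutes = 27.8031; 46 + 27.8031/60 = 46.4633850
  hemisphere S, so the sign is −
  Longitude: degrees = first 3 digits = 179, minutes = 9.59937; 179 + 9.59937/60 = 179.1599895
  W ⇒ negate
Point 5:
  φ: split at 2 digits → 80° and 55.3532′; 80 + 55.3532/60 = 80.9225533
  S → negative
  Longitude: split at 3 digits → 064° and 46.4713′; 64 + 46.4713/60 = 64.7745217
  hemisphere W, so the sign is −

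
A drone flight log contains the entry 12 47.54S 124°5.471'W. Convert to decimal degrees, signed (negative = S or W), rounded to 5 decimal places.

Lat: 47.54′ = 0.792333°; total 12.792333
S ⇒ negate
Longitude: 5.471′ = 0.091183°; total 124.091183
W → negative

-12.79233, -124.09118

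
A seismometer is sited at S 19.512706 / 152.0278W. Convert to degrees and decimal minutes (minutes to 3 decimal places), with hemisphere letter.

19° 30.762′ S, 152° 1.668′ W

Lat: 19° + 0.512706 × 60 = 19° 30.76236′
Longitude: 152° + 0.027800 × 60 = 152° 1.66800′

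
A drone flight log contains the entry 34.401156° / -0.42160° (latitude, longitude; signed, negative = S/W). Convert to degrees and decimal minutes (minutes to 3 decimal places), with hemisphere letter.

φ: 34° + 0.401156 × 60 = 34° 24.06936′
Longitude is negative → W; |value| = 0.421600
Lon: 0° + 0.421600 × 60 = 0° 25.29600′

34° 24.069′ N, 0° 25.296′ W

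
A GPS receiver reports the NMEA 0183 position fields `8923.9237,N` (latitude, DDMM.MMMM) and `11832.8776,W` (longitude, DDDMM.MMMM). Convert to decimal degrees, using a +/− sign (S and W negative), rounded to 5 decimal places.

89.39873, -118.54796

Lat: degrees = first 2 digits = 89, minutes = 23.9237; 89 + 23.9237/60 = 89.398728
N → positive
λ: split at 3 digits → 118° and 32.8776′; 118 + 32.8776/60 = 118.547960
W → negative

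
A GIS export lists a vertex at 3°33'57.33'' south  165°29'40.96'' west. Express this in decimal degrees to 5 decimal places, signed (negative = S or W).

Lat: 33′ + 57.33″ = 33.95550′; 3 + 33.95550/60 = 3.565925
S ⇒ negate
λ: 165° + 29/60 + 40.96/3600 = 165 + 0.483333 + 0.011378 = 165.494711
hemisphere W, so the sign is −

-3.56593, -165.49471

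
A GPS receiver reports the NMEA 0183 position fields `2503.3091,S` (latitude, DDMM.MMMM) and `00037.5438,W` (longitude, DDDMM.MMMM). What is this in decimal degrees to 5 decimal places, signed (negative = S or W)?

-25.05515, -0.62573

Lat: degrees = first 2 digits = 25, minutes = 3.3091; 25 + 3.3091/60 = 25.055152
hemisphere S, so the sign is −
Longitude: degrees = first 3 digits = 0, minutes = 37.5438; 0 + 37.5438/60 = 0.625730
W → negative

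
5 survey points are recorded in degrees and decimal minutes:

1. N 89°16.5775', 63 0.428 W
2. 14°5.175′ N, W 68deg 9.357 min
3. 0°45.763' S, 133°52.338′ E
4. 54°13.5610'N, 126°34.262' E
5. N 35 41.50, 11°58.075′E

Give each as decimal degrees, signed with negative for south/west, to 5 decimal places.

1. 89.27629, -63.00713
2. 14.08625, -68.15595
3. -0.76272, 133.87230
4. 54.22602, 126.57103
5. 35.69167, 11.96792

Point 1:
  Lat: 89 + 16.5775/60 = 89.276292
  N → positive
  λ: 0.428′ = 0.007133°; total 63.007133
  W → negative
Point 2:
  φ: 5.175′ = 0.086250°; total 14.086250
  N → positive
  Longitude: 68 + 9.357/60 = 68.155950
  W ⇒ negate
Point 3:
  Lat: 45.763′ = 0.762717°; total 0.762717
  S ⇒ negate
  Lon: 52.338′ = 0.872300°; total 133.872300
  E ⇒ keep positive
Point 4:
  Lat: 13.561′ = 0.226017°; total 54.226017
  N → positive
  Longitude: 34.262′ = 0.571033°; total 126.571033
  E → positive
Point 5:
  Lat: 41.5′ = 0.691667°; total 35.691667
  N → positive
  Lon: 11 + 58.075/60 = 11.967917
  E → positive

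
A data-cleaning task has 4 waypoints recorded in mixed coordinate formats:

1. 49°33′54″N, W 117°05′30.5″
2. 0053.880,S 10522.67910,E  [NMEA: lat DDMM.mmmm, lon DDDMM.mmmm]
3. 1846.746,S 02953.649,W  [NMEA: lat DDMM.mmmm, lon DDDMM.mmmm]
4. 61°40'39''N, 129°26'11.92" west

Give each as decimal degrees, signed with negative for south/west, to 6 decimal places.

1. 49.565000, -117.091806
2. -0.898000, 105.377985
3. -18.779100, -29.894150
4. 61.677500, -129.436644

Point 1:
  Lat: 49° + 33/60 + 54/3600 = 49 + 0.550000 + 0.015000 = 49.5650000
  N ⇒ keep positive
  Lon: 5′ + 30.5″ = 5.50833′; 117 + 5.50833/60 = 117.0918056
  W → negative
Point 2:
  Lat: split at 2 digits → 00° and 53.88′; 0 + 53.88/60 = 0.8980000
  S ⇒ negate
  λ: degrees = first 3 digits = 105, minutes = 22.6791; 105 + 22.6791/60 = 105.3779850
  E ⇒ keep positive
Point 3:
  φ: split at 2 digits → 18° and 46.746′; 18 + 46.746/60 = 18.7791000
  S ⇒ negate
  λ: degrees = first 3 digits = 29, minutes = 53.649; 29 + 53.649/60 = 29.8941500
  hemisphere W, so the sign is −
Point 4:
  Lat: 61 + 40/60 + 39/3600 = 61.6775000
  N ⇒ keep positive
  λ: 26′ + 11.92″ = 26.19867′; 129 + 26.19867/60 = 129.4366444
  W ⇒ negate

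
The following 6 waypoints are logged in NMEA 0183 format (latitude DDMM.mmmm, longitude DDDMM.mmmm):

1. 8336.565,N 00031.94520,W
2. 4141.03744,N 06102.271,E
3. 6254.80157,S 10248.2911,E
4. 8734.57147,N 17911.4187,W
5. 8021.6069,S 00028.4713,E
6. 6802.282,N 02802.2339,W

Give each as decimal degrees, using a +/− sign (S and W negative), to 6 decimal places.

Point 1:
  φ: degrees = first 2 digits = 83, minutes = 36.565; 83 + 36.565/60 = 83.6094167
  N ⇒ keep positive
  Lon: split at 3 digits → 000° and 31.9452′; 0 + 31.9452/60 = 0.5324200
  hemisphere W, so the sign is −
Point 2:
  φ: degrees = first 2 digits = 41, minutes = 41.03744; 41 + 41.03744/60 = 41.6839573
  N ⇒ keep positive
  Longitude: degrees = first 3 digits = 61, minutes = 2.271; 61 + 2.271/60 = 61.0378500
  E ⇒ keep positive
Point 3:
  φ: split at 2 digits → 62° and 54.80157′; 62 + 54.80157/60 = 62.9133595
  hemisphere S, so the sign is −
  Lon: degrees = first 3 digits = 102, minutes = 48.2911; 102 + 48.2911/60 = 102.8048517
  E → positive
Point 4:
  Latitude: split at 2 digits → 87° and 34.57147′; 87 + 34.57147/60 = 87.5761912
  N ⇒ keep positive
  Longitude: degrees = first 3 digits = 179, minutes = 11.4187; 179 + 11.4187/60 = 179.1903117
  W ⇒ negate
Point 5:
  Latitude: split at 2 digits → 80° and 21.6069′; 80 + 21.6069/60 = 80.3601150
  S ⇒ negate
  Longitude: split at 3 digits → 000° and 28.4713′; 0 + 28.4713/60 = 0.4745217
  E ⇒ keep positive
Point 6:
  φ: degrees = first 2 digits = 68, minutes = 2.282; 68 + 2.282/60 = 68.0380333
  N ⇒ keep positive
  Longitude: split at 3 digits → 028° and 2.2339′; 28 + 2.2339/60 = 28.0372317
  W ⇒ negate

1. 83.609417, -0.532420
2. 41.683957, 61.037850
3. -62.913360, 102.804852
4. 87.576191, -179.190312
5. -80.360115, 0.474522
6. 68.038033, -28.037232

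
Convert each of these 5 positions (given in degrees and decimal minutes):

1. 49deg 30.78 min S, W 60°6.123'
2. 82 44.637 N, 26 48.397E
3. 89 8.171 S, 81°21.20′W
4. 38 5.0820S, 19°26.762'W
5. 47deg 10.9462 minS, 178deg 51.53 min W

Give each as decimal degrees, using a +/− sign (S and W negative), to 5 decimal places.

1. -49.51300, -60.10205
2. 82.74395, 26.80662
3. -89.13618, -81.35333
4. -38.08470, -19.44603
5. -47.18244, -178.85883

Point 1:
  Lat: 30.78′ = 0.513000°; total 49.513000
  S → negative
  Lon: 60 + 6.123/60 = 60.102050
  W → negative
Point 2:
  Lat: 44.637′ = 0.743950°; total 82.743950
  N → positive
  Longitude: 48.397′ = 0.806617°; total 26.806617
  E → positive
Point 3:
  φ: 8.171′ = 0.136183°; total 89.136183
  hemisphere S, so the sign is −
  λ: 81 + 21.2/60 = 81.353333
  hemisphere W, so the sign is −
Point 4:
  Lat: 38 + 5.082/60 = 38.084700
  hemisphere S, so the sign is −
  Longitude: 19 + 26.762/60 = 19.446033
  W → negative
Point 5:
  φ: 10.9462′ = 0.182437°; total 47.182437
  S ⇒ negate
  Lon: 51.53′ = 0.858833°; total 178.858833
  W → negative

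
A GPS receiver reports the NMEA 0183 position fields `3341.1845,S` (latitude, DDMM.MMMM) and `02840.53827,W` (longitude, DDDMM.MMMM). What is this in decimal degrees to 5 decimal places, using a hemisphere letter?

33.68641° S, 28.67564° W

Lat: degrees = first 2 digits = 33, minutes = 41.1845; 33 + 41.1845/60 = 33.686408
Longitude: degrees = first 3 digits = 28, minutes = 40.53827; 28 + 40.53827/60 = 28.675638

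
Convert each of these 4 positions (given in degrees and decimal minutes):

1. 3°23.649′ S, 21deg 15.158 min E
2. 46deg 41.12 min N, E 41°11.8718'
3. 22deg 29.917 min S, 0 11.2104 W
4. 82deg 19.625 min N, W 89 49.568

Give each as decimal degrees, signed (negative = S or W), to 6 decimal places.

Point 1:
  Latitude: 3 + 23.649/60 = 3.3941500
  hemisphere S, so the sign is −
  Lon: 21 + 15.158/60 = 21.2526333
  E → positive
Point 2:
  Latitude: 46 + 41.12/60 = 46.6853333
  N ⇒ keep positive
  Longitude: 41 + 11.8718/60 = 41.1978633
  E → positive
Point 3:
  Lat: 22 + 29.917/60 = 22.4986167
  S → negative
  λ: 11.2104′ = 0.186840°; total 0.1868400
  hemisphere W, so the sign is −
Point 4:
  Lat: 19.625′ = 0.327083°; total 82.3270833
  N → positive
  λ: 89 + 49.568/60 = 89.8261333
  W → negative

1. -3.394150, 21.252633
2. 46.685333, 41.197863
3. -22.498617, -0.186840
4. 82.327083, -89.826133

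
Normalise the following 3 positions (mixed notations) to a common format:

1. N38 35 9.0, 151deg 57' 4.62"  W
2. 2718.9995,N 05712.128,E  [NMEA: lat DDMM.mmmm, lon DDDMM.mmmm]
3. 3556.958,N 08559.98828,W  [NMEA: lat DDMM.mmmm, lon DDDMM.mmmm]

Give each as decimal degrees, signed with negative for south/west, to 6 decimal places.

1. 38.585833, -151.951283
2. 27.316658, 57.202133
3. 35.949300, -85.999805

Point 1:
  Lat: 35′ + 9″ = 35.15000′; 38 + 35.15000/60 = 38.5858333
  N → positive
  Longitude: 57′ + 4.62″ = 57.07700′; 151 + 57.07700/60 = 151.9512833
  W ⇒ negate
Point 2:
  φ: degrees = first 2 digits = 27, minutes = 18.9995; 27 + 18.9995/60 = 27.3166583
  N ⇒ keep positive
  Lon: degrees = first 3 digits = 57, minutes = 12.128; 57 + 12.128/60 = 57.2021333
  E → positive
Point 3:
  Lat: split at 2 digits → 35° and 56.958′; 35 + 56.958/60 = 35.9493000
  N → positive
  λ: split at 3 digits → 085° and 59.98828′; 85 + 59.98828/60 = 85.9998047
  W ⇒ negate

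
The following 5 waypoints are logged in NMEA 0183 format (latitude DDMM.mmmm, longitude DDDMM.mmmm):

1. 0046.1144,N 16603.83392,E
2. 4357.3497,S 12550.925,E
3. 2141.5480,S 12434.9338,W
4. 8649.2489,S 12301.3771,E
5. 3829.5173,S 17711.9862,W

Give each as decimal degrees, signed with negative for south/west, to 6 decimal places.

Point 1:
  Latitude: degrees = first 2 digits = 0, minutes = 46.1144; 0 + 46.1144/60 = 0.7685733
  N ⇒ keep positive
  λ: degrees = first 3 digits = 166, minutes = 3.83392; 166 + 3.83392/60 = 166.0638987
  E ⇒ keep positive
Point 2:
  Lat: split at 2 digits → 43° and 57.3497′; 43 + 57.3497/60 = 43.9558283
  S ⇒ negate
  λ: degrees = first 3 digits = 125, minutes = 50.925; 125 + 50.925/60 = 125.8487500
  E → positive
Point 3:
  φ: split at 2 digits → 21° and 41.548′; 21 + 41.548/60 = 21.6924667
  S ⇒ negate
  Lon: degrees = first 3 digits = 124, minutes = 34.9338; 124 + 34.9338/60 = 124.5822300
  W → negative
Point 4:
  φ: degrees = first 2 digits = 86, minutes = 49.2489; 86 + 49.2489/60 = 86.8208150
  S ⇒ negate
  λ: split at 3 digits → 123° and 1.3771′; 123 + 1.3771/60 = 123.0229517
  E → positive
Point 5:
  Lat: degrees = first 2 digits = 38, minutes = 29.5173; 38 + 29.5173/60 = 38.4919550
  hemisphere S, so the sign is −
  Longitude: degrees = first 3 digits = 177, minutes = 11.9862; 177 + 11.9862/60 = 177.1997700
  hemisphere W, so the sign is −

1. 0.768573, 166.063899
2. -43.955828, 125.848750
3. -21.692467, -124.582230
4. -86.820815, 123.022952
5. -38.491955, -177.199770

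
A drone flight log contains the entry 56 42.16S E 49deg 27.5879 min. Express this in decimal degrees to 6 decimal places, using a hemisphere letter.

Latitude: 42.16′ = 0.702667°; total 56.7026667
Lon: 27.5879′ = 0.459798°; total 49.4597983

56.702667° S, 49.459798° E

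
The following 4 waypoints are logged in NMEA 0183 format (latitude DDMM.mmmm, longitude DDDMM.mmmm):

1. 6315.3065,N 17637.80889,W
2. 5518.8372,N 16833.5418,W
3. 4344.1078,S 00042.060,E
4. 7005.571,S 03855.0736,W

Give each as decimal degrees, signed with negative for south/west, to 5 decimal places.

Point 1:
  Latitude: degrees = first 2 digits = 63, minutes = 15.3065; 63 + 15.3065/60 = 63.255108
  N ⇒ keep positive
  Longitude: degrees = first 3 digits = 176, minutes = 37.80889; 176 + 37.80889/60 = 176.630148
  hemisphere W, so the sign is −
Point 2:
  Lat: split at 2 digits → 55° and 18.8372′; 55 + 18.8372/60 = 55.313953
  N ⇒ keep positive
  λ: split at 3 digits → 168° and 33.5418′; 168 + 33.5418/60 = 168.559030
  W → negative
Point 3:
  Latitude: split at 2 digits → 43° and 44.1078′; 43 + 44.1078/60 = 43.735130
  S → negative
  Lon: degrees = first 3 digits = 0, minutes = 42.06; 0 + 42.06/60 = 0.701000
  E → positive
Point 4:
  Lat: split at 2 digits → 70° and 5.571′; 70 + 5.571/60 = 70.092850
  S → negative
  λ: degrees = first 3 digits = 38, minutes = 55.0736; 38 + 55.0736/60 = 38.917893
  W → negative

1. 63.25511, -176.63015
2. 55.31395, -168.55903
3. -43.73513, 0.70100
4. -70.09285, -38.91789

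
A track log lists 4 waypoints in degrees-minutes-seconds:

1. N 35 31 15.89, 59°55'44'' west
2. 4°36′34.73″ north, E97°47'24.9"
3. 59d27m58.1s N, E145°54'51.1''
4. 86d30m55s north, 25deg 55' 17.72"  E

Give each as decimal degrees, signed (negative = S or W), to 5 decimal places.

Point 1:
  Latitude: 35° + 31/60 + 15.89/3600 = 35 + 0.516667 + 0.004414 = 35.521081
  N ⇒ keep positive
  Longitude: 59 + 55/60 + 44/3600 = 59.928889
  W → negative
Point 2:
  Lat: 4° + 36/60 + 34.73/3600 = 4 + 0.600000 + 0.009647 = 4.609647
  N ⇒ keep positive
  Lon: 97° + 47/60 + 24.9/3600 = 97 + 0.783333 + 0.006917 = 97.790250
  E → positive
Point 3:
  φ: 27′ + 58.1″ = 27.96833′; 59 + 27.96833/60 = 59.466139
  N → positive
  Longitude: 145 + 54/60 + 51.1/3600 = 145.914194
  E → positive
Point 4:
  φ: 86° + 30/60 + 55/3600 = 86 + 0.500000 + 0.015278 = 86.515278
  N → positive
  Longitude: 25° + 55/60 + 17.72/3600 = 25 + 0.916667 + 0.004922 = 25.921589
  E → positive

1. 35.52108, -59.92889
2. 4.60965, 97.79025
3. 59.46614, 145.91419
4. 86.51528, 25.92159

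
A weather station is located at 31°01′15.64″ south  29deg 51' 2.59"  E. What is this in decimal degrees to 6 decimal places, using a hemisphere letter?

31.021011° S, 29.850719° E

Latitude: 31 + 1/60 + 15.64/3600 = 31.0210111
Lon: 29 + 51/60 + 2.59/3600 = 29.8507194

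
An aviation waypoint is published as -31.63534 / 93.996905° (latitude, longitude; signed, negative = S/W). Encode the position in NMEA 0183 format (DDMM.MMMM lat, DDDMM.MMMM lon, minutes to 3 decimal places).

3138.120,S / 09359.814,E

Latitude is negative → S; |value| = 31.635340
Lat: fractional part 0.635340 → 38.12040 minutes
λ: fractional part 0.996905 → 59.81430 minutes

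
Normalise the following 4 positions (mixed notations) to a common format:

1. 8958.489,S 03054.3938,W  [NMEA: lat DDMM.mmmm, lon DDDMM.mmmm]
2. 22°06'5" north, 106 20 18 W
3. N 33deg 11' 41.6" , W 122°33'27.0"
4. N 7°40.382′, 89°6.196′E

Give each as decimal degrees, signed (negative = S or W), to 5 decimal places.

Point 1:
  Lat: degrees = first 2 digits = 89, minutes = 58.489; 89 + 58.489/60 = 89.974817
  S ⇒ negate
  λ: degrees = first 3 digits = 30, minutes = 54.3938; 30 + 54.3938/60 = 30.906563
  W ⇒ negate
Point 2:
  φ: 22° + 6/60 + 5/3600 = 22 + 0.100000 + 0.001389 = 22.101389
  N → positive
  Longitude: 106 + 20/60 + 18/3600 = 106.338333
  W → negative
Point 3:
  φ: 11′ + 41.6″ = 11.69333′; 33 + 11.69333/60 = 33.194889
  N → positive
  Lon: 122° + 33/60 + 27/3600 = 122 + 0.550000 + 0.007500 = 122.557500
  W → negative
Point 4:
  Lat: 40.382′ = 0.673033°; total 7.673033
  N ⇒ keep positive
  λ: 89 + 6.196/60 = 89.103267
  E → positive

1. -89.97482, -30.90656
2. 22.10139, -106.33833
3. 33.19489, -122.55750
4. 7.67303, 89.10327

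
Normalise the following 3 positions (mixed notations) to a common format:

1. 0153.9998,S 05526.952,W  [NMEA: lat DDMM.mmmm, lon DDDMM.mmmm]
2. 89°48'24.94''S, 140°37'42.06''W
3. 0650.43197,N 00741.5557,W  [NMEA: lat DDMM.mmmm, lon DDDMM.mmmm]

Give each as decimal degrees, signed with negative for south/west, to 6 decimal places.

1. -1.899997, -55.449200
2. -89.806928, -140.628350
3. 6.840533, -7.692595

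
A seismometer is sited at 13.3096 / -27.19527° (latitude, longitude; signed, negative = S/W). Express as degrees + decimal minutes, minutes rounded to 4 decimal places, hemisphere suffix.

13° 18.5760′ N, 27° 11.7162′ W

φ: 13° + 0.309600 × 60 = 13° 18.576000′
Longitude is negative → W; |value| = 27.195270
λ: 27° + 0.195270 × 60 = 27° 11.716200′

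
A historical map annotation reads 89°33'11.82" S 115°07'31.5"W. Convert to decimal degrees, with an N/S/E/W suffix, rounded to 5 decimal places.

89.55328° S, 115.12542° W

φ: 89° + 33/60 + 11.82/3600 = 89 + 0.550000 + 0.003283 = 89.553283
λ: 7′ + 31.5″ = 7.52500′; 115 + 7.52500/60 = 115.125417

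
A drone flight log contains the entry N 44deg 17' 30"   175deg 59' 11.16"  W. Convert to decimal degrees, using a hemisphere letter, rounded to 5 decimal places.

44.29167° N, 175.98643° W

Latitude: 17′ + 30″ = 17.50000′; 44 + 17.50000/60 = 44.291667
Lon: 175 + 59/60 + 11.16/3600 = 175.986433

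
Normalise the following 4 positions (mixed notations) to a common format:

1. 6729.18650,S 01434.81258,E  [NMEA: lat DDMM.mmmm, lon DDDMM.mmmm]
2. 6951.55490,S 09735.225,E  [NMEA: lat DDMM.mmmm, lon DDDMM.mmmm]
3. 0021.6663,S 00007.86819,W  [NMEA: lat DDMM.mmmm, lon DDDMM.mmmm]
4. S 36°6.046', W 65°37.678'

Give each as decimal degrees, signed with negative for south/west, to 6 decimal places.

1. -67.486442, 14.580210
2. -69.859248, 97.587083
3. -0.361105, -0.131137
4. -36.100767, -65.627967

Point 1:
  φ: degrees = first 2 digits = 67, minutes = 29.1865; 67 + 29.1865/60 = 67.4864417
  hemisphere S, so the sign is −
  λ: degrees = first 3 digits = 14, minutes = 34.81258; 14 + 34.81258/60 = 14.5802097
  E ⇒ keep positive
Point 2:
  φ: degrees = first 2 digits = 69, minutes = 51.5549; 69 + 51.5549/60 = 69.8592483
  S → negative
  λ: degrees = first 3 digits = 97, minutes = 35.225; 97 + 35.225/60 = 97.5870833
  E ⇒ keep positive
Point 3:
  Latitude: split at 2 digits → 00° and 21.6663′; 0 + 21.6663/60 = 0.3611050
  hemisphere S, so the sign is −
  λ: split at 3 digits → 000° and 7.86819′; 0 + 7.86819/60 = 0.1311365
  W → negative
Point 4:
  φ: 6.046′ = 0.100767°; total 36.1007667
  S → negative
  Longitude: 65 + 37.678/60 = 65.6279667
  hemisphere W, so the sign is −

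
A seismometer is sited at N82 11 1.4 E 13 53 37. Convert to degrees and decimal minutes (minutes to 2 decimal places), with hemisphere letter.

Lat: 11 + 1.4/60 = 11.0233′
Longitude: 53 + 37/60 = 53.6167′

82° 11.02′ N, 13° 53.62′ E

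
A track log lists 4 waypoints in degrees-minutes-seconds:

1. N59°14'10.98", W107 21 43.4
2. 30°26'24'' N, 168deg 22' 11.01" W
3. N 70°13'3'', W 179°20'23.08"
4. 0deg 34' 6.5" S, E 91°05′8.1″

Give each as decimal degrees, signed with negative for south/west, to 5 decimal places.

1. 59.23638, -107.36206
2. 30.44000, -168.36973
3. 70.21750, -179.33974
4. -0.56847, 91.08558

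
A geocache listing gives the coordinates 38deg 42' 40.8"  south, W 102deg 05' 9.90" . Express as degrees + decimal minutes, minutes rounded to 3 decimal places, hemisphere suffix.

38° 42.680′ S, 102° 5.165′ W

φ: seconds/60 = 0.68000; minutes = 42 + 0.68000 = 42.68000
Longitude: 5 + 9.9/60 = 5.16500′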